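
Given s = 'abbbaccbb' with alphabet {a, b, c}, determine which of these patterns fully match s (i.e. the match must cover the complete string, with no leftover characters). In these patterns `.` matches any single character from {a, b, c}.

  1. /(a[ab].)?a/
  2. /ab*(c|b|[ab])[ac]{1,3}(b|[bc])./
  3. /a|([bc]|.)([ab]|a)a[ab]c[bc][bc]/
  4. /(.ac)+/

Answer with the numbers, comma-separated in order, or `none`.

1 → no match — must end with 'a'
2 → match
3 → no match
4 → no match — must end with 'ac'

2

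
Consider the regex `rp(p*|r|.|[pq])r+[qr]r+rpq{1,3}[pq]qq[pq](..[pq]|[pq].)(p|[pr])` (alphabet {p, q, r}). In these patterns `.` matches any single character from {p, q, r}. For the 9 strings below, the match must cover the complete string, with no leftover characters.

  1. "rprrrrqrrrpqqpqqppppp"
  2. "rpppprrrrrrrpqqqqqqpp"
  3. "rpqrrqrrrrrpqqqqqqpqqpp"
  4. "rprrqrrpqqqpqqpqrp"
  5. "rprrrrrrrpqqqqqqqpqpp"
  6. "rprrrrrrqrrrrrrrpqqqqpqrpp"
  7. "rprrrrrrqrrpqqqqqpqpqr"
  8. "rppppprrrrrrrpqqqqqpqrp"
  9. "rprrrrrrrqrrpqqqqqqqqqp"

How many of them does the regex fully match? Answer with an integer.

1 → match
2 → match
3 → match
4 → match
5 → match
6 → match
7 → match
8 → match
9 → match
Total matched: 9

9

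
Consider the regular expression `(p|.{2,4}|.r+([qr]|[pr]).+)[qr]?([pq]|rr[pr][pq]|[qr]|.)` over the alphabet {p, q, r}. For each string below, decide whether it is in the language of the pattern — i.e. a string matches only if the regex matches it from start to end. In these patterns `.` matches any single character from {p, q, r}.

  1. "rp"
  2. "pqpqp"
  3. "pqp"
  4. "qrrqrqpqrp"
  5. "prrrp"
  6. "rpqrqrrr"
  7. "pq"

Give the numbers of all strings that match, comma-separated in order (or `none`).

2, 3, 4, 5, 7

1 → no match
2 → match
3 → match
4 → match
5 → match
6 → no match
7 → match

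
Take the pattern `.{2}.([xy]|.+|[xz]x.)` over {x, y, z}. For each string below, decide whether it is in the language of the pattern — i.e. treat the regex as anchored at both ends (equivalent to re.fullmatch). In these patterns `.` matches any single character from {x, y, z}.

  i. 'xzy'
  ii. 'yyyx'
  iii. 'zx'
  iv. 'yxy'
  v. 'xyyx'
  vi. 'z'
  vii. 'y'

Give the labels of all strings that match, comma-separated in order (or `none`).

ii, v

i → no match
ii → match
iii → no match
iv → no match
v → match
vi → no match
vii → no match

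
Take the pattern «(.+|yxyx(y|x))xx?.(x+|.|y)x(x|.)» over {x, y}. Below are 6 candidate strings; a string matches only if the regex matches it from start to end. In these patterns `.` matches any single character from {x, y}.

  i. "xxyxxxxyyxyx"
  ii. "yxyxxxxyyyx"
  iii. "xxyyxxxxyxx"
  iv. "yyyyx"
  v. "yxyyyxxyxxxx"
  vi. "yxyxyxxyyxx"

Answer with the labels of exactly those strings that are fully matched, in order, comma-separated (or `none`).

iii, v, vi

i → no match
ii → no match
iii → match
iv → no match
v → match
vi → match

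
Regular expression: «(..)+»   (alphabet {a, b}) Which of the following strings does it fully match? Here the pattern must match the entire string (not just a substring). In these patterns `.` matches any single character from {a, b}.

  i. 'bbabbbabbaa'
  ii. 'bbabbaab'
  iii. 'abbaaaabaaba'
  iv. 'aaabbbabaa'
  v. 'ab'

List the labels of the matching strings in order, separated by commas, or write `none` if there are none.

i → no match
ii → match
iii → match
iv → match
v → match

ii, iii, iv, v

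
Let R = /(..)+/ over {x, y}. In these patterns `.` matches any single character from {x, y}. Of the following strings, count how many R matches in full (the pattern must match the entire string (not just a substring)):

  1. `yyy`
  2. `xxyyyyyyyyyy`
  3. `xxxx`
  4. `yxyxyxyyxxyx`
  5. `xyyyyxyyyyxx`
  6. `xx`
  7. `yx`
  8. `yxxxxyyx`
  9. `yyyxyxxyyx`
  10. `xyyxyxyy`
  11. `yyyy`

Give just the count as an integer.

10

1 → no match
2 → match
3 → match
4 → match
5 → match
6 → match
7 → match
8 → match
9 → match
10 → match
11 → match
Total matched: 10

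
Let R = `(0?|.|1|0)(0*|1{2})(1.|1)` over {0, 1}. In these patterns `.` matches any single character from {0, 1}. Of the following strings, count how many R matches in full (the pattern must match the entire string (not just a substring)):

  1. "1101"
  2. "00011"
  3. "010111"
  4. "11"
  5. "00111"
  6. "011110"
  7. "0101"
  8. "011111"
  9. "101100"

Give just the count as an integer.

2

1. "1101" → no match
2. "00011" → match
3. "010111" → no match
4. "11" → match
5. "00111" → no match
6. "011110" → no match
7. "0101" → no match
8. "011111" → no match
9. "101100" → no match
Total matched: 2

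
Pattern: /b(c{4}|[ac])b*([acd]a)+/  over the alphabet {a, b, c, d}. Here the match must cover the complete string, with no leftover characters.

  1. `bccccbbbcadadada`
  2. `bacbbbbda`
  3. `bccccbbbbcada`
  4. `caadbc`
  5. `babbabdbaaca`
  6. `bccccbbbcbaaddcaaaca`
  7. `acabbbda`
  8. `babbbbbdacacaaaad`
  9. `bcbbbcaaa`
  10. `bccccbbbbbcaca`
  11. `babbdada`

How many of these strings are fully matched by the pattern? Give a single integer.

5

1 → match
2 → no match
3 → match
4 → no match — must start with `b`
5 → no match
6 → no match
7 → no match — must start with `b`
8 → no match — must end with `a`
9 → match
10 → match
11 → match
Total matched: 5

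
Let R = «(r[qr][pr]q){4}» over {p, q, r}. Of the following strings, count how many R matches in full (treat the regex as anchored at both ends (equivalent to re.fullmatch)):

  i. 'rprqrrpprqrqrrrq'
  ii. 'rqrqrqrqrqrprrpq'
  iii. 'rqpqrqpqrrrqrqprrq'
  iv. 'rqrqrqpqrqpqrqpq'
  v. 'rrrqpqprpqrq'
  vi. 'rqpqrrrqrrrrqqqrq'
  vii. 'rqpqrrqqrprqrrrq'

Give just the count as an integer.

i → no match
ii → no match
iii → no match
iv → match
v. 'rrrqpqprpqrq' → no match
vi → no match
vii → no match
Total matched: 1

1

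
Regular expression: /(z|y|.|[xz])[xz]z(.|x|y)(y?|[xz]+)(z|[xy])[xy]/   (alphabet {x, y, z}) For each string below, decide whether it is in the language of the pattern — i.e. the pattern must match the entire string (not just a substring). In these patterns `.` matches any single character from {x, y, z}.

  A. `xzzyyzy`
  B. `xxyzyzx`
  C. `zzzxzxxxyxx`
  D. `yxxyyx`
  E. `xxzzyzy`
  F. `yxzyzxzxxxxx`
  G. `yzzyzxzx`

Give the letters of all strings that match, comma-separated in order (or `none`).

A. `xzzyyzy` → match
B. `xxyzyzx` → no match
C. `zzzxzxxxyxx` → no match
D. `yxxyyx` → no match
E. `xxzzyzy` → match
F. `yxzyzxzxxxxx` → match
G. `yzzyzxzx` → match

A, E, F, G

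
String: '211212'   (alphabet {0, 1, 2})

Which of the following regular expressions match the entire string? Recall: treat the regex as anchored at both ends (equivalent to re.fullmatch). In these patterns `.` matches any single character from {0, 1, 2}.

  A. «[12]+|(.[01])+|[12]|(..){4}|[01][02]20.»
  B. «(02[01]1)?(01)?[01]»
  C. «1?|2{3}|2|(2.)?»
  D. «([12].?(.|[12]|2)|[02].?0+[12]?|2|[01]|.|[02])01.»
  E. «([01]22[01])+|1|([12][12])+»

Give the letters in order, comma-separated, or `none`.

A, E

A → match
B → no match
C → no match
D → no match
E → match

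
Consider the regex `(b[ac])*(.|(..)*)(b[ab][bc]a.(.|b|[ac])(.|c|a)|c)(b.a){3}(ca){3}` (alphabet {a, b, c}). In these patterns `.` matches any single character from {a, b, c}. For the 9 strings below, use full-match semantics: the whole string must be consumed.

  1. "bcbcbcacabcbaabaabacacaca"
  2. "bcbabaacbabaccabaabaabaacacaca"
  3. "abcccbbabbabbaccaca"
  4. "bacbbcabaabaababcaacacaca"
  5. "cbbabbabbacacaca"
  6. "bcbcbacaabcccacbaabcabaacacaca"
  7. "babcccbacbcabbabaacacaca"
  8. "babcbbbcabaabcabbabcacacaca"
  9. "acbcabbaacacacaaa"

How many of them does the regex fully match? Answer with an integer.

5

1 → no match
2 → match
3 → no match
4 → no match
5 → match
6 → match
7 → match
8 → match
9 → no match — must end with "ca"
Total matched: 5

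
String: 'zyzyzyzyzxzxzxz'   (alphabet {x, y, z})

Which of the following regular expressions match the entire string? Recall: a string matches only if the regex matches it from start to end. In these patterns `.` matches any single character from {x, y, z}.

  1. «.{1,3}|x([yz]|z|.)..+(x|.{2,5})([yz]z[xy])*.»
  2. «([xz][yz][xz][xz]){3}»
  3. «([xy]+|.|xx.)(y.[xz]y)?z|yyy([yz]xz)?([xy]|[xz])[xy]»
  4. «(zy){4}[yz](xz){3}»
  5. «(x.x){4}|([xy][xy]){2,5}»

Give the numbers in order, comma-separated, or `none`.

1 → no match
2 → no match
3 → no match
4 → match
5 → no match

4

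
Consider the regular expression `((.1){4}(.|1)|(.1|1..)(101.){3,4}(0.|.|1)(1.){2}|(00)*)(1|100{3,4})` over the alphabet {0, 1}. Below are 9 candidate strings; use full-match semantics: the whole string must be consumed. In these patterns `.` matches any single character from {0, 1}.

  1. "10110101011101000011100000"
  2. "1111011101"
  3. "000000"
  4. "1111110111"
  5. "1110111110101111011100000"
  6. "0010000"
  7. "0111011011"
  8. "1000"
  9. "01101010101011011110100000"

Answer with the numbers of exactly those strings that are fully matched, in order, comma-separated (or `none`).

2, 4, 6, 9

1 → no match
2 → match
3 → no match
4 → match
5 → no match
6 → match
7 → no match
8 → no match
9 → match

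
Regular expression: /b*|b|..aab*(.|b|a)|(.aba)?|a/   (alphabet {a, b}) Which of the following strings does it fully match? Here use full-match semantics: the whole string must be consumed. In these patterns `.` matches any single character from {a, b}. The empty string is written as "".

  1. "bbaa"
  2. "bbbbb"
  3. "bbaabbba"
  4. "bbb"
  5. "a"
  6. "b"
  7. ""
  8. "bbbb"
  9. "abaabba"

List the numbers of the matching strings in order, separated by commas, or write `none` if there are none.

2, 3, 4, 5, 6, 7, 8, 9

1 → no match
2 → match
3 → match
4 → match
5 → match
6 → match
7 → match
8 → match
9 → match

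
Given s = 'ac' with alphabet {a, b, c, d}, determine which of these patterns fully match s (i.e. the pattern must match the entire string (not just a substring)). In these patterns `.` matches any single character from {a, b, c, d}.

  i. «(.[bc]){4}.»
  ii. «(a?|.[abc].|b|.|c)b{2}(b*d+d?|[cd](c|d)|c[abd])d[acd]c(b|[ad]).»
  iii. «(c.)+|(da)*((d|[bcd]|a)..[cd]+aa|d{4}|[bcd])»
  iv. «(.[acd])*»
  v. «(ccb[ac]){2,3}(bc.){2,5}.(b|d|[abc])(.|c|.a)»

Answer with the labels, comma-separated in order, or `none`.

i → no match
ii → no match
iii → no match
iv → match
v → no match — must start with 'ccb'

iv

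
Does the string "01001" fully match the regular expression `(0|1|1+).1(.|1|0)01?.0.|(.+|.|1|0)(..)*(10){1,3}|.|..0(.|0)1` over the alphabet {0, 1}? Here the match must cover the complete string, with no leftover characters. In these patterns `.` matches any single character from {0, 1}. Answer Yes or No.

Yes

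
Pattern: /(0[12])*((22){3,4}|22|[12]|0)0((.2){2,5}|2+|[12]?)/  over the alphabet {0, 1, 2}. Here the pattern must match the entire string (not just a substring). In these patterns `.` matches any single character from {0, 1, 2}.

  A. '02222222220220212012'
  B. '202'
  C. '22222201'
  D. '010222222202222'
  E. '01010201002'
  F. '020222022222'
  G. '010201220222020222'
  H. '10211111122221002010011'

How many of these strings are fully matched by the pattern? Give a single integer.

A → no match
B → match
C → match
D → match
E → match
F → match
G → no match
H → no match
Total matched: 5

5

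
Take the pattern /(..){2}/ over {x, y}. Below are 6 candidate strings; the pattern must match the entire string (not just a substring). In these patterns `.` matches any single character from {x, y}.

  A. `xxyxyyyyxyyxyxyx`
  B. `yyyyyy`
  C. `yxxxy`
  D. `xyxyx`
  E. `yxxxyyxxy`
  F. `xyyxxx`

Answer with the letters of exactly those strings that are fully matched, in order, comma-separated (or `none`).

none

A → no match
B. `yyyyyy` → no match
C. `yxxxy` → no match
D. `xyxyx` → no match
E. `yxxxyyxxy` → no match
F. `xyyxxx` → no match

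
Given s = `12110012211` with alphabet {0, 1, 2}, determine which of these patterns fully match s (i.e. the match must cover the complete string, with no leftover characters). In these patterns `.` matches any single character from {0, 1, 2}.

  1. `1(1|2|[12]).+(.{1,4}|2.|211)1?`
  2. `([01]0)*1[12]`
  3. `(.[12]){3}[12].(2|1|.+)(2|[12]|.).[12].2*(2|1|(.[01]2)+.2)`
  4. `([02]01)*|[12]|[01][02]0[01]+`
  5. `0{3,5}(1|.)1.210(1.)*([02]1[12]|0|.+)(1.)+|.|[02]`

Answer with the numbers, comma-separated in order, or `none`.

1 → match
2 → no match
3 → no match
4 → no match
5 → no match

1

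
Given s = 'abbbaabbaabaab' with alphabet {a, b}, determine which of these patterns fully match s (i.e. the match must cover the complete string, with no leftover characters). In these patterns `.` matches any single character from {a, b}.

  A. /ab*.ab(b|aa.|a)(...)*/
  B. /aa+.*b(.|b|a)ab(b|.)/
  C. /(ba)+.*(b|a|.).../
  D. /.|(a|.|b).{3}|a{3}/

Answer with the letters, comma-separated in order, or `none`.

A

A → match
B → no match — must start with 'aa'
C → no match — must start with 'ba'
D → no match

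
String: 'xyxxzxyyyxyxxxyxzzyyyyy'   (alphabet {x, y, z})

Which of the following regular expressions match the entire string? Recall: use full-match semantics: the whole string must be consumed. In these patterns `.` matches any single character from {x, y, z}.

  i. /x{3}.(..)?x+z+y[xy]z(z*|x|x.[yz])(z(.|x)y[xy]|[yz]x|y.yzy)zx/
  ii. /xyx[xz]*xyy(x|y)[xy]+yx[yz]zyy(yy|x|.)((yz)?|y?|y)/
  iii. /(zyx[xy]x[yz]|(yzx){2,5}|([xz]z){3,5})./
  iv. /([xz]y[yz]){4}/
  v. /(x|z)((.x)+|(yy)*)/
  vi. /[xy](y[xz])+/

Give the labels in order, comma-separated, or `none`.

ii

i → no match — must end with 'zx'
ii → match
iii → no match
iv → no match
v → no match
vi → no match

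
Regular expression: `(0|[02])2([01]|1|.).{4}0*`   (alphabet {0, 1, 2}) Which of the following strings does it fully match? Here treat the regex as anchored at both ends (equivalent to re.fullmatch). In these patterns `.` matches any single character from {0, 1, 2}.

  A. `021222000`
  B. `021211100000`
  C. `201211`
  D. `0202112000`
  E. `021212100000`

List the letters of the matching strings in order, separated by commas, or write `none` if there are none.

A, B, D, E

A. `021222000` → match
B. `021211100000` → match
C. `201211` → no match
D. `0202112000` → match
E. `021212100000` → match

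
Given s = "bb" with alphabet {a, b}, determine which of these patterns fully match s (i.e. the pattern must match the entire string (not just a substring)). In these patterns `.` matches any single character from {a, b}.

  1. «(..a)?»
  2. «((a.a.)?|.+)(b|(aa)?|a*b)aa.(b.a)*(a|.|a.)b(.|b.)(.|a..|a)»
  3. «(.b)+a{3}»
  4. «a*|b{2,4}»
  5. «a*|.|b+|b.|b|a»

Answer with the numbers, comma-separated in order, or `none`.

1 → no match
2 → no match
3 → no match — must end with "a"
4 → match
5 → match

4, 5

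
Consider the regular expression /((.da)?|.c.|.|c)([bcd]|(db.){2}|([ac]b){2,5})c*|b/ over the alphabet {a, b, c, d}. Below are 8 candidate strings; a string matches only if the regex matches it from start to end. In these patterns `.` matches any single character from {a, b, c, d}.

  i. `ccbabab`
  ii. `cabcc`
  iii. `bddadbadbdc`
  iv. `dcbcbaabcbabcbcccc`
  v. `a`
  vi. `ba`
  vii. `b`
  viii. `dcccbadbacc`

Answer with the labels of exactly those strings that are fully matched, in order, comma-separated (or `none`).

i → match
ii → no match
iii → no match
iv → no match
v → no match
vi → no match
vii → match
viii → no match

i, vii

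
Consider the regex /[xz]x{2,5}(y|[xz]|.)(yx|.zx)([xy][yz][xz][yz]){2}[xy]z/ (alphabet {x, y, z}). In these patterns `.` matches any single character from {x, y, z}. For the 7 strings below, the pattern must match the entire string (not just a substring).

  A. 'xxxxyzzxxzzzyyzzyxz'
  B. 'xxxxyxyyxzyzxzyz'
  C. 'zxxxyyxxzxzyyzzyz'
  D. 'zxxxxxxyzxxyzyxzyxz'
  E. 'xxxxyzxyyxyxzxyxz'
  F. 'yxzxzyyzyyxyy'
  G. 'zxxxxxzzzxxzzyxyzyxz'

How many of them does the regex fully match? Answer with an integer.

4

A → no match
B → match
C → match
D → no match
E → match
F → no match — must end with 'z'
G → match
Total matched: 4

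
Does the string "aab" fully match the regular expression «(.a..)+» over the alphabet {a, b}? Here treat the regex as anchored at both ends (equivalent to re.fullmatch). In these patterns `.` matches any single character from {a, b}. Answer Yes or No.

No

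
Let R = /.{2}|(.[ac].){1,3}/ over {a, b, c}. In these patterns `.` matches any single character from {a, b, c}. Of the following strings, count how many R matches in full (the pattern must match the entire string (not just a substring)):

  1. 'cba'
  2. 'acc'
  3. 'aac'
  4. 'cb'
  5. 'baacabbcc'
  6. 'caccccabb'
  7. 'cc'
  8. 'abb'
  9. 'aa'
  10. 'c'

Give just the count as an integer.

1 → no match
2 → match
3 → match
4 → match
5 → match
6 → no match
7 → match
8 → no match
9 → match
10 → no match
Total matched: 6

6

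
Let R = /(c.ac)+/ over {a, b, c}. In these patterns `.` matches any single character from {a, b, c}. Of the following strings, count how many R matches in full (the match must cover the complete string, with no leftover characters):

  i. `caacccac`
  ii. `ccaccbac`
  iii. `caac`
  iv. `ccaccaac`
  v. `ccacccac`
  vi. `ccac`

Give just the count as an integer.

i → match
ii → match
iii → match
iv → match
v → match
vi → match
Total matched: 6

6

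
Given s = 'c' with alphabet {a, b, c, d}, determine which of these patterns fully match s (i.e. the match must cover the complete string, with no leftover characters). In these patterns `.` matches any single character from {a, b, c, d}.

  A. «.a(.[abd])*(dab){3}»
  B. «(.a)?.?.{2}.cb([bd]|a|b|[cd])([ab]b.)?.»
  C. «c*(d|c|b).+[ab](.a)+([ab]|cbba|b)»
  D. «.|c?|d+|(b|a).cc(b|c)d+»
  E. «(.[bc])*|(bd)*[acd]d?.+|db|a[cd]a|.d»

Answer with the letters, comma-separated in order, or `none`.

D

A → no match — must end with 'dab'
B → no match
C → no match
D → match
E → no match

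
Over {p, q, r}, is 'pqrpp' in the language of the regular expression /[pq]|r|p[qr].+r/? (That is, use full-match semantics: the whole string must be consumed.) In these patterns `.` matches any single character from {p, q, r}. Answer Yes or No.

No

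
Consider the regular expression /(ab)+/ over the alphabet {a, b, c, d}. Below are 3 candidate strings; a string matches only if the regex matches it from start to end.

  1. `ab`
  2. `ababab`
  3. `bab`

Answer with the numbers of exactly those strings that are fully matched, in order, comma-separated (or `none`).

1, 2

1 → match
2 → match
3 → no match — must start with `ab`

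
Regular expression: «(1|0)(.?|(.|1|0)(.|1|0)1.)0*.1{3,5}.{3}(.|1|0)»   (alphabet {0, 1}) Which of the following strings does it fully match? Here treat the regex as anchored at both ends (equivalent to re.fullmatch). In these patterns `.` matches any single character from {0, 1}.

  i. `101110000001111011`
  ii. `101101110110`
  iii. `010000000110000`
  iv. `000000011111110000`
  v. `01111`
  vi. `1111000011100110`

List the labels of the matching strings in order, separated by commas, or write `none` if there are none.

i → match
ii → no match
iii → no match
iv → no match
v → no match
vi → no match

i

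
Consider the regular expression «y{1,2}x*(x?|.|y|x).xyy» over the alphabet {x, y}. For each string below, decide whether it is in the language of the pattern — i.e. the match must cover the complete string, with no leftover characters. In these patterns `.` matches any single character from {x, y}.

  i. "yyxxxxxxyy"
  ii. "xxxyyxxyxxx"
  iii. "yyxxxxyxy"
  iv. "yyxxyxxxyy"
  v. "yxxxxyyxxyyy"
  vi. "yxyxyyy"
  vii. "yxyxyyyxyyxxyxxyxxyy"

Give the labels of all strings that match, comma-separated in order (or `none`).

i → match
ii → no match — must start with "y"
iii → no match — must end with "xyy"
iv → no match
v → no match — must end with "xyy"
vi → no match — must end with "xyy"
vii → no match

i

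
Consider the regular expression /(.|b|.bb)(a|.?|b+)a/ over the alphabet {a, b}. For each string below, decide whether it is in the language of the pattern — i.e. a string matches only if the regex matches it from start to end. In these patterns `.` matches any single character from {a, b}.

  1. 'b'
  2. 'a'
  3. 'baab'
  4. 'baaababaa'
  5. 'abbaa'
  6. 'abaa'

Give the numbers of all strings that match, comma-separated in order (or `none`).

1. 'b' → no match — must end with 'a'
2. 'a' → no match
3. 'baab' → no match — must end with 'a'
4. 'baaababaa' → no match
5. 'abbaa' → match
6. 'abaa' → no match

5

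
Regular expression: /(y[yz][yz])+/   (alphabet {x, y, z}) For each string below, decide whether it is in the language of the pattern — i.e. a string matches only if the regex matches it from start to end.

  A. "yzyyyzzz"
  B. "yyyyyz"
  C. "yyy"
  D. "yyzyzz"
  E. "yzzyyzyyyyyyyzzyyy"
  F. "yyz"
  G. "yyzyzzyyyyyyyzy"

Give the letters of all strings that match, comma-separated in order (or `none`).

B, C, D, E, F, G

A. "yzyyyzzz" → no match
B. "yyyyyz" → match
C. "yyy" → match
D. "yyzyzz" → match
E → match
F. "yyz" → match
G → match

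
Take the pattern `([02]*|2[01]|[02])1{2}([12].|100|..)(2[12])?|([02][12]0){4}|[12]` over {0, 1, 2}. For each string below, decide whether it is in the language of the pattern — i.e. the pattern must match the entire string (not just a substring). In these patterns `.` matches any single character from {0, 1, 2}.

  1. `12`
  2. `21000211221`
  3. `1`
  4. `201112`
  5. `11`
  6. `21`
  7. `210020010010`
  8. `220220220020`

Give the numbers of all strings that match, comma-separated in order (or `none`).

1 → no match
2 → no match
3 → match
4 → match
5 → no match
6 → no match
7 → match
8 → match

3, 4, 7, 8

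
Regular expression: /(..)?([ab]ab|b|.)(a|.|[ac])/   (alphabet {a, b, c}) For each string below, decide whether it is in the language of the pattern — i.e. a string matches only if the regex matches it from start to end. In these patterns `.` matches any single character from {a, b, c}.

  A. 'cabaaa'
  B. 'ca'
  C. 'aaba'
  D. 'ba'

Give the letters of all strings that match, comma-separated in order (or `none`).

A → no match
B → match
C → match
D → match

B, C, D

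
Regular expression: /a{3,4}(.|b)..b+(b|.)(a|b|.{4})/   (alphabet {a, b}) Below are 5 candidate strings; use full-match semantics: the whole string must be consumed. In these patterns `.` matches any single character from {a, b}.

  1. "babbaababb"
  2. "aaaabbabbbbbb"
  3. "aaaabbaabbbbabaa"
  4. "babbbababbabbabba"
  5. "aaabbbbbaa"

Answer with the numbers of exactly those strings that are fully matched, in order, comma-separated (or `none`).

1 → no match — must start with "a"
2 → match
3 → no match
4 → no match — must start with "a"
5 → match

2, 5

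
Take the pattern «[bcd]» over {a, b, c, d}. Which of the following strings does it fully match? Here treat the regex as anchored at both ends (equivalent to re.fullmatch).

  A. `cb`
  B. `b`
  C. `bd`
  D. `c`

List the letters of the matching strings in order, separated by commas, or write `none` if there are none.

B, D

A → no match
B → match
C → no match
D → match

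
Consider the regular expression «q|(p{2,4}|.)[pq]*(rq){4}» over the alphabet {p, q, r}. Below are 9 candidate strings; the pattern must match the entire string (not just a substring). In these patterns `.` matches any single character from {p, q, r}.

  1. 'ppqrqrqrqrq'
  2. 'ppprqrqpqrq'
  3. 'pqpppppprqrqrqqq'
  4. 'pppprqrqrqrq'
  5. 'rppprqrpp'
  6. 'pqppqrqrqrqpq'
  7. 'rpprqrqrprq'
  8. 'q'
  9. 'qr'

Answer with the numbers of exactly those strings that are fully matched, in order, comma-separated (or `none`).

1, 4, 8

1. 'ppqrqrqrqrq' → match
2. 'ppprqrqpqrq' → no match
3 → no match
4. 'pppprqrqrqrq' → match
5. 'rppprqrpp' → no match
6 → no match
7. 'rpprqrqrprq' → no match
8. 'q' → match
9. 'qr' → no match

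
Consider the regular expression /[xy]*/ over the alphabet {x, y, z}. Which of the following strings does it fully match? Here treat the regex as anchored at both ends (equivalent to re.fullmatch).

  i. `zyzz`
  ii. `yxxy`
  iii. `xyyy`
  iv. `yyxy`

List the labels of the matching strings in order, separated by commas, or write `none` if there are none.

i → no match
ii → match
iii → match
iv → match

ii, iii, iv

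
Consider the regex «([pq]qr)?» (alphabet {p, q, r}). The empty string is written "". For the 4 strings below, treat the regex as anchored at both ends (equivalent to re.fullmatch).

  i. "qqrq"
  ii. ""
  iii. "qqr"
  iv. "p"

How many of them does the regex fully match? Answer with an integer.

2

i → no match
ii → match
iii → match
iv → no match
Total matched: 2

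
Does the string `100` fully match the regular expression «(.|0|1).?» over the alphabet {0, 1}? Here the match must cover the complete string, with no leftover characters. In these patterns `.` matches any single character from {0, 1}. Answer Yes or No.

No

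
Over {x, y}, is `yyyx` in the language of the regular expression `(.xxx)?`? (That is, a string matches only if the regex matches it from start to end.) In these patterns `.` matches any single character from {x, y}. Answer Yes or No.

No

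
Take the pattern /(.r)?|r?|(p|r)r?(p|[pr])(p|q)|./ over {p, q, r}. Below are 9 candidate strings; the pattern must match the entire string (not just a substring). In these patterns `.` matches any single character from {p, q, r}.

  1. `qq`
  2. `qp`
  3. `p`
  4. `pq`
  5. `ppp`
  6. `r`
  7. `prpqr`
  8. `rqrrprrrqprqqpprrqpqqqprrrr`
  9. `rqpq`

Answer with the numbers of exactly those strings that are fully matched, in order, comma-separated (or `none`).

3, 5, 6

1. `qq` → no match
2. `qp` → no match
3. `p` → match
4. `pq` → no match
5. `ppp` → match
6. `r` → match
7. `prpqr` → no match
8 → no match
9. `rqpq` → no match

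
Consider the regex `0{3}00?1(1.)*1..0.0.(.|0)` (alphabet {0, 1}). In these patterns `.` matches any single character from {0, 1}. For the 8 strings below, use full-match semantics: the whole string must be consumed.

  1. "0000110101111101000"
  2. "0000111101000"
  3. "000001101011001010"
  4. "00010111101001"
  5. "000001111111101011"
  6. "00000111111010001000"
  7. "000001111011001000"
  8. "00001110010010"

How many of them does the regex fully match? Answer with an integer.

1 → match
2 → match
3 → match
4 → no match
5 → match
6 → match
7 → match
8 → no match
Total matched: 6

6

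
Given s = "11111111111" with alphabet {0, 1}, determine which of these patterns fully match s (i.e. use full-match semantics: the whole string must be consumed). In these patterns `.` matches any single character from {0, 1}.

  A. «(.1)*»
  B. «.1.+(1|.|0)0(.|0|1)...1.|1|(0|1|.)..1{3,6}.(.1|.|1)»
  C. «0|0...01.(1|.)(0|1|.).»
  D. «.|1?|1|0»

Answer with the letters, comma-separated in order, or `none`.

B

A → no match
B → match
C → no match — must start with "0"
D → no match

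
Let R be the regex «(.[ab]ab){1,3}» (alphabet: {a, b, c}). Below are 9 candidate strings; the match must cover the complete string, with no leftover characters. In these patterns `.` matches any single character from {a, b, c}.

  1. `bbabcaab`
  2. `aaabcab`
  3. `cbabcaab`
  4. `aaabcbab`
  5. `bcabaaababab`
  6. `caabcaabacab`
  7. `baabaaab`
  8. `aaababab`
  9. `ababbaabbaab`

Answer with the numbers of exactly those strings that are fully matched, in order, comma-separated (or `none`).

1, 3, 4, 7, 8, 9

1. `bbabcaab` → match
2. `aaabcab` → no match
3. `cbabcaab` → match
4. `aaabcbab` → match
5. `bcabaaababab` → no match
6. `caabcaabacab` → no match
7. `baabaaab` → match
8. `aaababab` → match
9. `ababbaabbaab` → match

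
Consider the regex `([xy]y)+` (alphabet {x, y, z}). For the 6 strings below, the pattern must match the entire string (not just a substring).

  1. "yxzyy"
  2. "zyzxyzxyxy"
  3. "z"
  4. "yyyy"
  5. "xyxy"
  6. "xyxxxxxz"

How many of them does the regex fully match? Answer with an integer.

1. "yxzyy" → no match
2. "zyzxyzxyxy" → no match
3. "z" → no match — must end with "y"
4. "yyyy" → match
5. "xyxy" → match
6. "xyxxxxxz" → no match — must end with "y"
Total matched: 2

2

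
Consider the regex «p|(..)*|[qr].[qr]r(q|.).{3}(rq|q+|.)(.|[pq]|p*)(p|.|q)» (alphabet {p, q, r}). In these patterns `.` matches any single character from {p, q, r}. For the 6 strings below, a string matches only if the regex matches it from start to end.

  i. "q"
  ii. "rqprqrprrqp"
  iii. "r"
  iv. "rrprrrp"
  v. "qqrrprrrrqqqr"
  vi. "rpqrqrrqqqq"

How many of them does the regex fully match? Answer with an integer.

i → no match
ii → no match
iii → no match
iv → no match
v → no match
vi → match
Total matched: 1

1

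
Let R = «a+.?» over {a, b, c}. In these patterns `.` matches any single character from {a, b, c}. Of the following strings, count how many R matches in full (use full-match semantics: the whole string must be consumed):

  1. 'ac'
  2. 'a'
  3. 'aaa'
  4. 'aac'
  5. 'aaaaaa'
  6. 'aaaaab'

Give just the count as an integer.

6

1 → match
2 → match
3 → match
4 → match
5 → match
6 → match
Total matched: 6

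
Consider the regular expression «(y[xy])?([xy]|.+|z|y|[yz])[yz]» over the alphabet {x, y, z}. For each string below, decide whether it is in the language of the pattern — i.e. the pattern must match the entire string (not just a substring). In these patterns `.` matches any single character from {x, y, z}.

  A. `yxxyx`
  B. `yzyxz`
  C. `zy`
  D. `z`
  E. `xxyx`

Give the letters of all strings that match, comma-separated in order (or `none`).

A. `yxxyx` → no match
B. `yzyxz` → match
C. `zy` → match
D. `z` → no match
E. `xxyx` → no match

B, C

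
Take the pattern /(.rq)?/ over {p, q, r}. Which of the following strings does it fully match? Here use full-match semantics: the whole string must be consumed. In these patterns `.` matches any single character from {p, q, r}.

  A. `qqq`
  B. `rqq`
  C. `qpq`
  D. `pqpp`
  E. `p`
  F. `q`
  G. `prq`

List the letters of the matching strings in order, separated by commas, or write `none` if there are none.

A. `qqq` → no match
B. `rqq` → no match
C. `qpq` → no match
D. `pqpp` → no match
E. `p` → no match
F. `q` → no match
G. `prq` → match

G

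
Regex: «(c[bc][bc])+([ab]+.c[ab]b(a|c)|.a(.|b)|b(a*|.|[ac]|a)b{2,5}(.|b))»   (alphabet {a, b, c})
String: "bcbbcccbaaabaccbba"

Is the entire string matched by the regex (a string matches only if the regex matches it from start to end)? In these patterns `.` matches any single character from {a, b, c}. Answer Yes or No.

No

Every match must start with "c", but "bcbbcccbaaabaccbba" does not.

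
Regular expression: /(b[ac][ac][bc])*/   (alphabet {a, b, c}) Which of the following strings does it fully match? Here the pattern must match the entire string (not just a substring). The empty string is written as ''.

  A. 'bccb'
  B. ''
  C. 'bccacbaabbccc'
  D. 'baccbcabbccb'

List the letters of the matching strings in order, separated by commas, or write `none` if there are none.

A, B, D

A → match
B → match
C → no match
D → match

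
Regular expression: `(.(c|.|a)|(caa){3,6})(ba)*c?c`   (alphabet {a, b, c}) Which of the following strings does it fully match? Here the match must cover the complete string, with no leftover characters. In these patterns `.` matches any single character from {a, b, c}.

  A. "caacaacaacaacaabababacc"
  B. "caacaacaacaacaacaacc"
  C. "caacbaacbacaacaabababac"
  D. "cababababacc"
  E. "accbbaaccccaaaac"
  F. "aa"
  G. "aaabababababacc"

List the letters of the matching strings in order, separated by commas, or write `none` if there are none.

A, B, D

A → match
B → match
C → no match
D → match
E → no match
F → no match — must end with "c"
G → no match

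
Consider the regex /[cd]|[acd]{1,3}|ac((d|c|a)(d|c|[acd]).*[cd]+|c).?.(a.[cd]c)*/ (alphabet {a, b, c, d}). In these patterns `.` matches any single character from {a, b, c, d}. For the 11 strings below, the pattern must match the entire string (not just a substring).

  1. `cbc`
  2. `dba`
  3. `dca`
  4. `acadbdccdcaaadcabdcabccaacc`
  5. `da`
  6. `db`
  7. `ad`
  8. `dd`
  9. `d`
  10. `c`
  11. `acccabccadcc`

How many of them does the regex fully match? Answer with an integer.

1 → no match
2 → no match
3 → match
4 → match
5 → match
6 → no match
7 → match
8 → match
9 → match
10 → match
11 → match
Total matched: 8

8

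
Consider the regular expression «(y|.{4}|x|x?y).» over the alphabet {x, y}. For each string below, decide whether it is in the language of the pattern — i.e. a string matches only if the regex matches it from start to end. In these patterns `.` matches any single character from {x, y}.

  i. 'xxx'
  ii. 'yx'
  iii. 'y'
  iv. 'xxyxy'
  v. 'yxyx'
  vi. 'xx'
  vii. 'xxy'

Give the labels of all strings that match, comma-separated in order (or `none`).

ii, iv, vi

i → no match
ii → match
iii → no match
iv → match
v → no match
vi → match
vii → no match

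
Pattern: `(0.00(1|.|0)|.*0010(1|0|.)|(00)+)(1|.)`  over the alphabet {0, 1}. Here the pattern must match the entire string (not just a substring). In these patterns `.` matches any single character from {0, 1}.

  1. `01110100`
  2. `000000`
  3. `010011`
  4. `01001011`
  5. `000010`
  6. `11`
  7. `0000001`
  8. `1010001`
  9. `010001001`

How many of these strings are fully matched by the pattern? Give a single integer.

6

1. `01110100` → no match
2. `000000` → match
3. `010011` → match
4. `01001011` → match
5. `000010` → match
6. `11` → no match
7. `0000001` → match
8. `1010001` → no match
9. `010001001` → match
Total matched: 6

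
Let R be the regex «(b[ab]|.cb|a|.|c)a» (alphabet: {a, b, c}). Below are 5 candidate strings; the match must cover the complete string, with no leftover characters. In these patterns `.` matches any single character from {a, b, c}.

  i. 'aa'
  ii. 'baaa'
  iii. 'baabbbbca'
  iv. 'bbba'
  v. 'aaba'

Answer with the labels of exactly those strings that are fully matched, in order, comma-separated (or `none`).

i

i. 'aa' → match
ii. 'baaa' → no match
iii. 'baabbbbca' → no match
iv. 'bbba' → no match
v. 'aaba' → no match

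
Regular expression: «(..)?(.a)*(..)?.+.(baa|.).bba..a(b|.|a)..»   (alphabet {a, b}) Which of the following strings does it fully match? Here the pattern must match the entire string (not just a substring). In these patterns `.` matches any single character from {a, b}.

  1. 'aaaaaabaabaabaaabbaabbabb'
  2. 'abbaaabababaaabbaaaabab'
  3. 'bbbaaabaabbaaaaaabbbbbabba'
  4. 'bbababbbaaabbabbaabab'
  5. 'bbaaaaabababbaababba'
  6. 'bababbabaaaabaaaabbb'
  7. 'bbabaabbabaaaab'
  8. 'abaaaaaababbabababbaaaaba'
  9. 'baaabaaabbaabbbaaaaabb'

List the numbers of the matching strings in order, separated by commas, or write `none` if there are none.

1 → no match
2 → match
3 → no match
4 → no match
5 → match
6 → no match
7 → match
8 → no match
9 → match

2, 5, 7, 9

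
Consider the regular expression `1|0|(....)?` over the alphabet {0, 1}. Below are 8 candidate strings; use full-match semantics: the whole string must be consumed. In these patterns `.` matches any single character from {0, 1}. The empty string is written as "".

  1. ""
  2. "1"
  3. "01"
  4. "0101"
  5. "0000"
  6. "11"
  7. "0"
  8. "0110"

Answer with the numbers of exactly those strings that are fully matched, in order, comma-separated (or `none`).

1 → match
2 → match
3 → no match
4 → match
5 → match
6 → no match
7 → match
8 → match

1, 2, 4, 5, 7, 8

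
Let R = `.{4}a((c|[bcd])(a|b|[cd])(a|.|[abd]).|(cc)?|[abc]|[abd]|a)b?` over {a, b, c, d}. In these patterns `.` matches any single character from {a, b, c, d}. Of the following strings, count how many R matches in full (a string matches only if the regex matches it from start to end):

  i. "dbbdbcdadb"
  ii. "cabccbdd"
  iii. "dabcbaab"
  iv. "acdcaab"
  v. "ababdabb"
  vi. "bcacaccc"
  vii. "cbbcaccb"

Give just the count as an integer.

2

i → no match
ii → no match
iii → no match
iv → match
v → no match
vi → no match
vii → match
Total matched: 2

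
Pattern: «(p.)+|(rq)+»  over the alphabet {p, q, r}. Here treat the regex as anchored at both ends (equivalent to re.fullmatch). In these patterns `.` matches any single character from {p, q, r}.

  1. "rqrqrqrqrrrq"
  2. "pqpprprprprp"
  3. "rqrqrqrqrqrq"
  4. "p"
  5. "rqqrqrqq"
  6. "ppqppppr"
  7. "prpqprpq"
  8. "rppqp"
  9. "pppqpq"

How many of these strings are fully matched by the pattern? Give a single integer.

1 → no match
2 → no match
3 → match
4 → no match
5 → no match
6 → no match
7 → match
8 → no match
9 → match
Total matched: 3

3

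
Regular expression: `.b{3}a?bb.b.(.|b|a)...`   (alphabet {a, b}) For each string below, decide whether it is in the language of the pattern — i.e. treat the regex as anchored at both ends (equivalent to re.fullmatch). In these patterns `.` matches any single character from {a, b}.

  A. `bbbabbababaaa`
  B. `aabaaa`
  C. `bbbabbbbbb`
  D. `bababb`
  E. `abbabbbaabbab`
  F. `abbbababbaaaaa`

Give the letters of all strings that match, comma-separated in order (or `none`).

A → no match
B → no match
C → no match
D → no match
E → no match
F → no match

none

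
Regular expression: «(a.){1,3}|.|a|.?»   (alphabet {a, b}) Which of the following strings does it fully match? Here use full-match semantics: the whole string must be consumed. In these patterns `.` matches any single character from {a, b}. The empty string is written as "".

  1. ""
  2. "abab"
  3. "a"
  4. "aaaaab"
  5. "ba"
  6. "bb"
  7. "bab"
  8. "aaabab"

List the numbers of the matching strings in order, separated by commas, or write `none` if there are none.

1. "" → match
2. "abab" → match
3. "a" → match
4. "aaaaab" → match
5. "ba" → no match
6. "bb" → no match
7. "bab" → no match
8. "aaabab" → match

1, 2, 3, 4, 8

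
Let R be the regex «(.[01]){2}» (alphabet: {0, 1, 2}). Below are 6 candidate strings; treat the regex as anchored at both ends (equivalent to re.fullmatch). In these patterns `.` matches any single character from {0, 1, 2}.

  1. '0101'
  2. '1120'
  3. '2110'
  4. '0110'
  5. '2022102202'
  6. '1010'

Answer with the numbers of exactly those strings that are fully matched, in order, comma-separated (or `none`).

1 → match
2 → match
3 → match
4 → match
5 → no match
6 → match

1, 2, 3, 4, 6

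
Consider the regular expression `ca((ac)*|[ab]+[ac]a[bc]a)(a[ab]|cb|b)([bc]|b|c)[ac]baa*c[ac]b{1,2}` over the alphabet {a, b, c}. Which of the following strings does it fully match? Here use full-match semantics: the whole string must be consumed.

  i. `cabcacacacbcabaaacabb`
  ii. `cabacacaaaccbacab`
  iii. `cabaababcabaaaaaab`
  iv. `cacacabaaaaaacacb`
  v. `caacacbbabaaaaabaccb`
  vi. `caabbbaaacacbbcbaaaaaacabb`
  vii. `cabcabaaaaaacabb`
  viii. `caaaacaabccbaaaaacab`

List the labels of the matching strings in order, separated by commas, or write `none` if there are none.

i → no match
ii → match
iii → no match
iv → no match
v → no match
vi → match
vii → match
viii → match

ii, vi, vii, viii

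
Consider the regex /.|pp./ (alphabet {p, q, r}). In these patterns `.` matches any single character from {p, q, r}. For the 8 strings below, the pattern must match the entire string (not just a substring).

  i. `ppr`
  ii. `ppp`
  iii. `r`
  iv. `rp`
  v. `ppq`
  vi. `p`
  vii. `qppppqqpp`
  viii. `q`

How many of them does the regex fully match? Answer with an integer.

6

i → match
ii → match
iii → match
iv → no match
v → match
vi → match
vii → no match
viii → match
Total matched: 6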